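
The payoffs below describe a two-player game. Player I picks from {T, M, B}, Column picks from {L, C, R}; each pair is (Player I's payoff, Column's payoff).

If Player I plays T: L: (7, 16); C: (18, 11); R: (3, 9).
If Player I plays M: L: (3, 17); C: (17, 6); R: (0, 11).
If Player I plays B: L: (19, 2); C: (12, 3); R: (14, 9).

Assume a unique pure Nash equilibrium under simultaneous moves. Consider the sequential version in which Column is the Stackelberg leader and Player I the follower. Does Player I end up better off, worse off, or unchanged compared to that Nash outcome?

Work backward from Player I's decision.
- L: BR = B, leader payoff 2.
- C: BR = T, leader payoff 11.
- R: BR = B, leader payoff 9.
Among 2, 11, 9, the best is 11 at C. Subgame-perfect outcome: (T, C) with payoffs (18, 11).
Under simultaneous play:
Player I's best replies: L→B; C→T; R→B.
Column's best replies: T→L; M→L; B→R.
Only (B, R) has each player best-responding; Nash payoffs (14, 9).
Player I earns 18 sequentially versus 14 at the Nash outcome: better off.

better off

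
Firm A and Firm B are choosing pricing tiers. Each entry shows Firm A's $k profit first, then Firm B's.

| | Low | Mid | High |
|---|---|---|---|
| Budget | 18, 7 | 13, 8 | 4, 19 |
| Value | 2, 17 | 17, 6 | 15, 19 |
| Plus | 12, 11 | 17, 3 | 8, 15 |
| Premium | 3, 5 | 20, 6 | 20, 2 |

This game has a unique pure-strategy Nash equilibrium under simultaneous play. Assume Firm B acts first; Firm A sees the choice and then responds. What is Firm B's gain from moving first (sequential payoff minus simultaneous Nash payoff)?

Firm A best-responds to each possible Firm B move:
- Low: Firm A compares 18, 2, 12, 3 and picks Budget; Firm B would get 7.
- Mid: Firm A compares 13, 17, 17, 20 and picks Premium; Firm B would get 6.
- High: Firm A compares 4, 15, 8, 20 and picks Premium; Firm B would get 2.
Firm B's induced payoffs are 7, 6, 2, so Firm B commits to Low. Subgame-perfect outcome: (Budget, Low) with payoffs (18, 7).
Now find the simultaneous Nash equilibrium.
Firm A's best replies: Low→Budget; Mid→Premium; High→Premium.
Firm B's best replies: Budget→High; Value→High; Plus→High; Premium→Mid.
Only (Premium, Mid) has each player best-responding; Nash payoffs (20, 6).
Firm B's commitment gain: 7 − 6 = 1.

1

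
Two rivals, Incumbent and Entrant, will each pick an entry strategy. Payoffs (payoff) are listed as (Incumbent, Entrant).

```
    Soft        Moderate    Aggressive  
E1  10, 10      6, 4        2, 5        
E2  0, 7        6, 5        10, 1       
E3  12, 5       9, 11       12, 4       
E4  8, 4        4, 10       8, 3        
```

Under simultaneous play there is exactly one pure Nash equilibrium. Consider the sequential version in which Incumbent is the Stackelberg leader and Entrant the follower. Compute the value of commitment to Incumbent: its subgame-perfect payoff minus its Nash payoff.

1

Entrant best-responds to each possible Incumbent move:
- E1: Entrant compares 10, 4, 5 and picks Soft; Incumbent would get 10.
- E2: Entrant compares 7, 5, 1 and picks Soft; Incumbent would get 0.
- E3: Entrant compares 5, 11, 4 and picks Moderate; Incumbent would get 9.
- E4: Entrant compares 4, 10, 3 and picks Moderate; Incumbent would get 4.
Among 10, 0, 9, 4, the best is 10 at E1. Subgame-perfect outcome: (E1, Soft) with payoffs (10, 10).
Now find the simultaneous Nash equilibrium.
Incumbent's best replies: Soft→E3; Moderate→E3; Aggressive→E3.
Entrant's best replies: E1→Soft; E2→Soft; E3→Moderate; E4→Moderate.
The unique mutual best reply is (E3, Moderate), giving (9, 11).
Incumbent's commitment gain: 10 − 9 = 1.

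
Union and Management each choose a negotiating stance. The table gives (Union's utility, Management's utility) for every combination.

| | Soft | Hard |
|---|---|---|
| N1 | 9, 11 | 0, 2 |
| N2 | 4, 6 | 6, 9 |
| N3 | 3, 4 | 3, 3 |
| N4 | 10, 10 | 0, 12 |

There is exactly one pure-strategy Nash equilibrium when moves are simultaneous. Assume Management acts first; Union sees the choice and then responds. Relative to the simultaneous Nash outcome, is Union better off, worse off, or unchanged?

Backward induction with Management moving first.
- Soft: Union compares 9, 4, 3, 10 and picks N4; Management would get 10.
- Hard: Union compares 0, 6, 3, 0 and picks N2; Management would get 9.
Among 10, 9, the best is 10 at Soft. Subgame-perfect outcome: (N4, Soft) with payoffs (10, 10).
Now find the simultaneous Nash equilibrium.
Union's best replies: Soft→N4; Hard→N2.
Management's best replies: N1→Soft; N2→Hard; N3→Soft; N4→Hard.
Only (N2, Hard) has each player best-responding; Nash payoffs (6, 9).
Union earns 10 sequentially versus 6 at the Nash outcome: better off.

better off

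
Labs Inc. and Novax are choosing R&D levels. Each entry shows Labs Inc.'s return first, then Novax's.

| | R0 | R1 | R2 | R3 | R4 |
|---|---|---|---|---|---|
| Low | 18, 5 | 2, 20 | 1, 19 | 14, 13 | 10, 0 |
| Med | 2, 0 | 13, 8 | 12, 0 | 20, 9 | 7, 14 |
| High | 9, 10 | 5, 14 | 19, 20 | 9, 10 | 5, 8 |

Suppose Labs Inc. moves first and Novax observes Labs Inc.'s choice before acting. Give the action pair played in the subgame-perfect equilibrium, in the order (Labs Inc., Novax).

Work backward from Novax's decision.
- Low → Novax plays R1 (best of 5, 20, 19, 13, 0); Labs Inc. gets 2.
- Med → Novax plays R4 (best of 0, 8, 0, 9, 14); Labs Inc. gets 7.
- High → Novax plays R2 (best of 10, 14, 20, 10, 8); Labs Inc. gets 19.
Maximizing over 2, 7, 19, Labs Inc. chooses High. Subgame-perfect outcome: (High, R2) with payoffs (19, 20).

(High, R2)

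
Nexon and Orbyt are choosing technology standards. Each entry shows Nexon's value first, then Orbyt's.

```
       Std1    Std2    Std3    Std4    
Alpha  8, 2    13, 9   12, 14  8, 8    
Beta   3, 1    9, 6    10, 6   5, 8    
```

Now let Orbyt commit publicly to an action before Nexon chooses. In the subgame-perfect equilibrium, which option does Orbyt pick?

Std3

Backward induction with Orbyt moving first.
- Std1: Nexon compares 8, 3 and picks Alpha; Orbyt would get 2.
- Std2: Nexon compares 13, 9 and picks Alpha; Orbyt would get 9.
- Std3: Nexon compares 12, 10 and picks Alpha; Orbyt would get 14.
- Std4: Nexon compares 8, 5 and picks Alpha; Orbyt would get 8.
Maximizing over 2, 9, 14, 8, Orbyt chooses Std3. Subgame-perfect outcome: (Alpha, Std3) with payoffs (12, 14).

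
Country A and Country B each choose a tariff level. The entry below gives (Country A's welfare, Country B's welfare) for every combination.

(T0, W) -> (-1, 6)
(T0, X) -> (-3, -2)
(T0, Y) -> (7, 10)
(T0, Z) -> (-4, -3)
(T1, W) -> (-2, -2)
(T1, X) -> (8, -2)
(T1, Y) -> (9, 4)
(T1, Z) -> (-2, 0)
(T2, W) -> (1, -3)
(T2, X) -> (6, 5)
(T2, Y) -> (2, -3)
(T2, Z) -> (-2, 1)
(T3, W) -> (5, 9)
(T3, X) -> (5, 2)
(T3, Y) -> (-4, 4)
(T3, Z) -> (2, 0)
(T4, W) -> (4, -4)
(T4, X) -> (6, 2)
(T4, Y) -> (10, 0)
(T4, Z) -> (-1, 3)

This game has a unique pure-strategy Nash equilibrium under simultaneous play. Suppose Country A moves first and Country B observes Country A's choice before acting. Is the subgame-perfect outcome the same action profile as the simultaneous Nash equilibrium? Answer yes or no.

no

Solve by backward induction (Country A leads).
- T0: BR = Y, leader payoff 7.
- T1: BR = Y, leader payoff 9.
- T2: BR = X, leader payoff 6.
- T3: BR = W, leader payoff 5.
- T4: BR = Z, leader payoff -1.
Among 7, 9, 6, 5, -1, the best is 9 at T1. Subgame-perfect outcome: (T1, Y) with payoffs (9, 4).
Now find the simultaneous Nash equilibrium.
Country A's best replies: W→T3; X→T1; Y→T4; Z→T3.
Country B's best replies: T0→Y; T1→Y; T2→X; T3→W; T4→Z.
Only (T3, W) has each player best-responding; Nash payoffs (5, 9).
Sequential outcome (T1, Y) differs from the Nash profile (T3, W).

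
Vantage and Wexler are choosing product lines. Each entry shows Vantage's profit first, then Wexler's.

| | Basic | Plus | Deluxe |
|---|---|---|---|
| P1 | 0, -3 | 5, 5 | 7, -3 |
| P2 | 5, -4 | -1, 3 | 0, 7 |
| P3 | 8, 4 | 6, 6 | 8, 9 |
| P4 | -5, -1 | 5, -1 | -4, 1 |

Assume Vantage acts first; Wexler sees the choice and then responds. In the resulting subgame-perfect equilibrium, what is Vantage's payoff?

8

Work backward from Wexler's decision.
- P1: BR = Plus, leader payoff 5.
- P2: BR = Deluxe, leader payoff 0.
- P3: BR = Deluxe, leader payoff 8.
- P4: BR = Deluxe, leader payoff -4.
Vantage's induced payoffs are 5, 0, 8, -4, so Vantage commits to P3. Subgame-perfect outcome: (P3, Deluxe) with payoffs (8, 9).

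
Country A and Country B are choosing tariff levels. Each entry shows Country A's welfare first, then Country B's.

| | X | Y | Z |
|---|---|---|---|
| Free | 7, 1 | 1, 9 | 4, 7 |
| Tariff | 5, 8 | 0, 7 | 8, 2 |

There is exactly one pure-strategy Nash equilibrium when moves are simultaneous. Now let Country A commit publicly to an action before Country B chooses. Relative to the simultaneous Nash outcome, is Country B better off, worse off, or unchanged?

worse off

Backward induction with Country A moving first.
- Free → Country B plays Y (best of 1, 9, 7); Country A gets 1.
- Tariff → Country B plays X (best of 8, 7, 2); Country A gets 5.
Country A's induced payoffs are 1, 5, so Country A commits to Tariff. Subgame-perfect outcome: (Tariff, X) with payoffs (5, 8).
For the simultaneous game, intersect best replies.
Country A's best replies: X→Free; Y→Free; Z→Tariff.
Country B's best replies: Free→Y; Tariff→X.
Only (Free, Y) has each player best-responding; Nash payoffs (1, 9).
Country B earns 8 sequentially versus 9 at the Nash outcome: worse off.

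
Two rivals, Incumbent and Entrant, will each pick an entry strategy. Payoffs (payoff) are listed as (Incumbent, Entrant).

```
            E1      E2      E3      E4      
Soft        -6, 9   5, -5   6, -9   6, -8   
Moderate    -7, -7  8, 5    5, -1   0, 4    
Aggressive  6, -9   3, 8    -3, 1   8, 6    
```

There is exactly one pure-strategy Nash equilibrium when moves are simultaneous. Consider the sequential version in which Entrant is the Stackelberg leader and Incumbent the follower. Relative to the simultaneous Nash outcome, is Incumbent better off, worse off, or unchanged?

Backward induction with Entrant moving first.
- E1: BR = Aggressive, leader payoff -9.
- E2: BR = Moderate, leader payoff 5.
- E3: BR = Soft, leader payoff -9.
- E4: BR = Aggressive, leader payoff 6.
Entrant's induced payoffs are -9, 5, -9, 6, so Entrant commits to E4. Subgame-perfect outcome: (Aggressive, E4) with payoffs (8, 6).
Under simultaneous play:
Incumbent's best replies: E1→Aggressive; E2→Moderate; E3→Soft; E4→Aggressive.
Entrant's best replies: Soft→E1; Moderate→E2; Aggressive→E2.
Only (Moderate, E2) has each player best-responding; Nash payoffs (8, 5).
Incumbent earns 8 sequentially versus 8 at the Nash outcome: unchanged.

unchanged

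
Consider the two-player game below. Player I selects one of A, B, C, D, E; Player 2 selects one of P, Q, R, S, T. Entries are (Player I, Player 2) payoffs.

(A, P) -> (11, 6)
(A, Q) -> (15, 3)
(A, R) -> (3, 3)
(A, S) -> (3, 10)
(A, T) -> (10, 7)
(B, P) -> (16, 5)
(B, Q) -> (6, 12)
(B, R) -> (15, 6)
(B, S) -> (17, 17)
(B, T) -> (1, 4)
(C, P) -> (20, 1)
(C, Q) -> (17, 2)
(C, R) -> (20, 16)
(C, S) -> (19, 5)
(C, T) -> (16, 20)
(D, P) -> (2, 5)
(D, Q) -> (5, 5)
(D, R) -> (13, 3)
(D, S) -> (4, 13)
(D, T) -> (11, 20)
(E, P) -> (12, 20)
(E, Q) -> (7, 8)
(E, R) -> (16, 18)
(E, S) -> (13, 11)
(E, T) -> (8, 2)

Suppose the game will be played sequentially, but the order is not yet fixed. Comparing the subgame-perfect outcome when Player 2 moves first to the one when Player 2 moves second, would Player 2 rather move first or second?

first

If Player I leads: Player 2's best replies are A→S, B→S, C→T, D→T, E→P; Player I's induced payoffs 3, 17, 16, 11, 12; outcome (B, S), payoffs (17, 17).
If Player 2 leads: Player I's best replies are P→C, Q→C, R→C, S→C, T→C; Player 2's induced payoffs 1, 2, 16, 5, 20; outcome (C, T), payoffs (16, 20).
Player 2 gets 20 moving first and 17 moving second, so Player 2 prefers to move first.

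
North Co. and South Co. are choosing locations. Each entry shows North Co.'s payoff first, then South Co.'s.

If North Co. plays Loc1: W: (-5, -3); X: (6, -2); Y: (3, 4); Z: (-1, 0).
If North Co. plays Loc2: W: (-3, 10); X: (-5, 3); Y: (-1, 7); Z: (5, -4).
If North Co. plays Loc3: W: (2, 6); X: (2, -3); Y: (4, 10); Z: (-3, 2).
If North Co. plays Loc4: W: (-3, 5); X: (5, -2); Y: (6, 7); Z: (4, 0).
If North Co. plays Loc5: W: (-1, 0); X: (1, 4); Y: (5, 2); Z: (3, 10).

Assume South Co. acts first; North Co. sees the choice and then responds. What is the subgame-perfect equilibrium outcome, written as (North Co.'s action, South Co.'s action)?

(Loc4, Y)

North Co. best-responds to each possible South Co. move:
- W → North Co. plays Loc3 (best of -5, -3, 2, -3, -1); South Co. gets 6.
- X → North Co. plays Loc1 (best of 6, -5, 2, 5, 1); South Co. gets -2.
- Y → North Co. plays Loc4 (best of 3, -1, 4, 6, 5); South Co. gets 7.
- Z → North Co. plays Loc2 (best of -1, 5, -3, 4, 3); South Co. gets -4.
Maximizing over 6, -2, 7, -4, South Co. chooses Y. Subgame-perfect outcome: (Loc4, Y) with payoffs (6, 7).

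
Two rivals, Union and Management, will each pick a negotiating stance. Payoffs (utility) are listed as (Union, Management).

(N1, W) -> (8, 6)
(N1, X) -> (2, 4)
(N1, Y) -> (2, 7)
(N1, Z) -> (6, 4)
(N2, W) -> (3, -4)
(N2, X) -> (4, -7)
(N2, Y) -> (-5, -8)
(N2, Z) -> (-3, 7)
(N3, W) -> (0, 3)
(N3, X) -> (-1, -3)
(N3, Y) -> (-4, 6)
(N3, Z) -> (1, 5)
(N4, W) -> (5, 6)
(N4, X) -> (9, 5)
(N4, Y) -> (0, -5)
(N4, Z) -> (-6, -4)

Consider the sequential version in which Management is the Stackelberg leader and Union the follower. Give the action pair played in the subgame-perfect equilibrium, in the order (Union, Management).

Solve by backward induction (Management leads).
- W → Union plays N1 (best of 8, 3, 0, 5); Management gets 6.
- X → Union plays N4 (best of 2, 4, -1, 9); Management gets 5.
- Y → Union plays N1 (best of 2, -5, -4, 0); Management gets 7.
- Z → Union plays N1 (best of 6, -3, 1, -6); Management gets 4.
Management's induced payoffs are 6, 5, 7, 4, so Management commits to Y. Subgame-perfect outcome: (N1, Y) with payoffs (2, 7).

(N1, Y)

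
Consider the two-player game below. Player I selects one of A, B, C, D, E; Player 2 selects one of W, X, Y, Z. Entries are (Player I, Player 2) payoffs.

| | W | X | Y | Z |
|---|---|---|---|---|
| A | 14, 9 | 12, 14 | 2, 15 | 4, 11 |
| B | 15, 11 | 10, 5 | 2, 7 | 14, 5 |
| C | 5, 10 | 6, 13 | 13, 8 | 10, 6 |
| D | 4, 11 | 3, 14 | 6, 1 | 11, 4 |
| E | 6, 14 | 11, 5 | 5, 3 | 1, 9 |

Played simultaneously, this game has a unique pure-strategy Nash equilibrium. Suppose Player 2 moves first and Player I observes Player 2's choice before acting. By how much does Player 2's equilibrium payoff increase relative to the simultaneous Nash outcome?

3

Solve by backward induction (Player 2 leads).
- W: BR = B, leader payoff 11.
- X: BR = A, leader payoff 14.
- Y: BR = C, leader payoff 8.
- Z: BR = B, leader payoff 5.
Among 11, 14, 8, 5, the best is 14 at X. Subgame-perfect outcome: (A, X) with payoffs (12, 14).
Under simultaneous play:
Player I's best replies: W→B; X→A; Y→C; Z→B.
Player 2's best replies: A→Y; B→W; C→X; D→X; E→W.
Only (B, W) has each player best-responding; Nash payoffs (15, 11).
Player 2's commitment gain: 14 − 11 = 3.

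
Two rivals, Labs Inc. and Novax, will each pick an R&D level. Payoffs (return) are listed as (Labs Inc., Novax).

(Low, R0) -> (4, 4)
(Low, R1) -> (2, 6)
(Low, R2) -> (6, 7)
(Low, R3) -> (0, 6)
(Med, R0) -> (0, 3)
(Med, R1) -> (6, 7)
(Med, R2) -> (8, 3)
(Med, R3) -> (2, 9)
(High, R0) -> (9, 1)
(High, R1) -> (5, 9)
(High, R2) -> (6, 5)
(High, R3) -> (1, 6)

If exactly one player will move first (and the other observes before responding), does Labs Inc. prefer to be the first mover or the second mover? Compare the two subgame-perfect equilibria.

first

If Labs Inc. leads: Novax's best replies are Low→R2, Med→R3, High→R1; Labs Inc.'s induced payoffs 6, 2, 5; outcome (Low, R2), payoffs (6, 7).
If Novax leads: Labs Inc.'s best replies are R0→High, R1→Med, R2→Med, R3→Med; Novax's induced payoffs 1, 7, 3, 9; outcome (Med, R3), payoffs (2, 9).
Labs Inc. gets 6 moving first and 2 moving second, so Labs Inc. prefers to move first.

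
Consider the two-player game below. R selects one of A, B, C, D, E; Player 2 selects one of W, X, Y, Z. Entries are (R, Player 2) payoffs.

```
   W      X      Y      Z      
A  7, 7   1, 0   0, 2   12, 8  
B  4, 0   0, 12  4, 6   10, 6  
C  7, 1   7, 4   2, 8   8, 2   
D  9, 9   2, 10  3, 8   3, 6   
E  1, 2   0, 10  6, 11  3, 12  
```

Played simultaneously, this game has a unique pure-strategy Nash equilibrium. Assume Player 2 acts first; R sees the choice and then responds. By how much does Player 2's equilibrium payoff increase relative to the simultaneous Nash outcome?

3

Backward induction with Player 2 moving first.
- W: BR = D, leader payoff 9.
- X: BR = C, leader payoff 4.
- Y: BR = E, leader payoff 11.
- Z: BR = A, leader payoff 8.
Player 2's induced payoffs are 9, 4, 11, 8, so Player 2 commits to Y. Subgame-perfect outcome: (E, Y) with payoffs (6, 11).
Under simultaneous play:
R's best replies: W→D; X→C; Y→E; Z→A.
Player 2's best replies: A→Z; B→X; C→Y; D→X; E→Z.
The unique mutual best reply is (A, Z), giving (12, 8).
Player 2's commitment gain: 11 − 8 = 3.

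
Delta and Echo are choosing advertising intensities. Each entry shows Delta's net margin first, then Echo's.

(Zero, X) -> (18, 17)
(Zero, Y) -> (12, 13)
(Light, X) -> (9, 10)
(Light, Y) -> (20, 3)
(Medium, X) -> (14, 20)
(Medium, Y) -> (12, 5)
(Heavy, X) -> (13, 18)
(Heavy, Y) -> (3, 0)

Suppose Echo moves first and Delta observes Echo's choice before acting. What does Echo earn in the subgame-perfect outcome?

Solve by backward induction (Echo leads).
- X: Delta compares 18, 9, 14, 13 and picks Zero; Echo would get 17.
- Y: Delta compares 12, 20, 12, 3 and picks Light; Echo would get 3.
Echo's induced payoffs are 17, 3, so Echo commits to X. Subgame-perfect outcome: (Zero, X) with payoffs (18, 17).

17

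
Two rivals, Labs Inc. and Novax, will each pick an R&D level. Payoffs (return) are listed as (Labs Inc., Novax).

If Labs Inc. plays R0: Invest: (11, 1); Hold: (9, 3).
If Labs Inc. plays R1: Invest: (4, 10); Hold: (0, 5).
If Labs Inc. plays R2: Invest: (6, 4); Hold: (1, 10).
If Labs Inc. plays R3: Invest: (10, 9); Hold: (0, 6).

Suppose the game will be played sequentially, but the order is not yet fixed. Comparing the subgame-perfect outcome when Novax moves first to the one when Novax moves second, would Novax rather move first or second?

If Labs Inc. leads: Novax's best replies are R0→Hold, R1→Invest, R2→Hold, R3→Invest; Labs Inc.'s induced payoffs 9, 4, 1, 10; outcome (R3, Invest), payoffs (10, 9).
If Novax leads: Labs Inc.'s best replies are Invest→R0, Hold→R0; Novax's induced payoffs 1, 3; outcome (R0, Hold), payoffs (9, 3).
Novax gets 3 moving first and 9 moving second, so Novax prefers to move second.

second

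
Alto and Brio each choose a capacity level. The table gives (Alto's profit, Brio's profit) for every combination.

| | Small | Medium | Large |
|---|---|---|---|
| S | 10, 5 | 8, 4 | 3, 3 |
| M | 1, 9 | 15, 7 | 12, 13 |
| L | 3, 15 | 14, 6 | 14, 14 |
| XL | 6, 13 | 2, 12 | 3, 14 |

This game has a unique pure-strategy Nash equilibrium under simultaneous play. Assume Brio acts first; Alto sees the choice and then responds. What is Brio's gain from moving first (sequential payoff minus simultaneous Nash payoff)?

9

Alto best-responds to each possible Brio move:
- Small: Alto compares 10, 1, 3, 6 and picks S; Brio would get 5.
- Medium: Alto compares 8, 15, 14, 2 and picks M; Brio would get 7.
- Large: Alto compares 3, 12, 14, 3 and picks L; Brio would get 14.
Among 5, 7, 14, the best is 14 at Large. Subgame-perfect outcome: (L, Large) with payoffs (14, 14).
Now find the simultaneous Nash equilibrium.
Alto's best replies: Small→S; Medium→M; Large→L.
Brio's best replies: S→Small; M→Large; L→Small; XL→Large.
Only (S, Small) has each player best-responding; Nash payoffs (10, 5).
Brio's commitment gain: 14 − 5 = 9.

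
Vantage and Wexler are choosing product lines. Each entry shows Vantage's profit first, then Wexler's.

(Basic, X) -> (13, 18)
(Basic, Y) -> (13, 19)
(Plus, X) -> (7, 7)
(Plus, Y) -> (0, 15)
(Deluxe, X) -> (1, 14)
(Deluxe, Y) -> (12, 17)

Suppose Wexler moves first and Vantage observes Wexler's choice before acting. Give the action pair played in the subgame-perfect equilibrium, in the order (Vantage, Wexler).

Backward induction with Wexler moving first.
- X: Vantage compares 13, 7, 1 and picks Basic; Wexler would get 18.
- Y: Vantage compares 13, 0, 12 and picks Basic; Wexler would get 19.
Among 18, 19, the best is 19 at Y. Subgame-perfect outcome: (Basic, Y) with payoffs (13, 19).

(Basic, Y)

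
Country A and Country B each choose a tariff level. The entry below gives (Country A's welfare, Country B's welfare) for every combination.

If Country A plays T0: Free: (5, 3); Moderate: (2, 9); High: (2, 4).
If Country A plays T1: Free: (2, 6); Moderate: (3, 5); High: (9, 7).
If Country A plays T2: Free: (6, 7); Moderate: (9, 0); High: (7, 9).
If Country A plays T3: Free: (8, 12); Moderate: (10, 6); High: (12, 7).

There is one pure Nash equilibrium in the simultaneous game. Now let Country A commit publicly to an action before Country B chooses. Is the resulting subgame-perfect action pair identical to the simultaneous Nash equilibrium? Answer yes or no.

no

Solve by backward induction (Country A leads).
- T0 → Country B plays Moderate (best of 3, 9, 4); Country A gets 2.
- T1 → Country B plays High (best of 6, 5, 7); Country A gets 9.
- T2 → Country B plays High (best of 7, 0, 9); Country A gets 7.
- T3 → Country B plays Free (best of 12, 6, 7); Country A gets 8.
Among 2, 9, 7, 8, the best is 9 at T1. Subgame-perfect outcome: (T1, High) with payoffs (9, 7).
For the simultaneous game, intersect best replies.
Country A's best replies: Free→T3; Moderate→T3; High→T3.
Country B's best replies: T0→Moderate; T1→High; T2→High; T3→Free.
Only (T3, Free) has each player best-responding; Nash payoffs (8, 12).
Sequential outcome (T1, High) differs from the Nash profile (T3, Free).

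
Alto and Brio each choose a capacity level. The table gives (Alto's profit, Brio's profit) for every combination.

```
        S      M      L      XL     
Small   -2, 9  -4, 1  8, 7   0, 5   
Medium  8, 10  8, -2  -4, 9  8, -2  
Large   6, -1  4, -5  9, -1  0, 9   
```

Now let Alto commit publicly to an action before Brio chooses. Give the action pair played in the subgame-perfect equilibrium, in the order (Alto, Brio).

(Medium, S)

Backward induction with Alto moving first.
- Small → Brio plays S (best of 9, 1, 7, 5); Alto gets -2.
- Medium → Brio plays S (best of 10, -2, 9, -2); Alto gets 8.
- Large → Brio plays XL (best of -1, -5, -1, 9); Alto gets 0.
Alto's induced payoffs are -2, 8, 0, so Alto commits to Medium. Subgame-perfect outcome: (Medium, S) with payoffs (8, 10).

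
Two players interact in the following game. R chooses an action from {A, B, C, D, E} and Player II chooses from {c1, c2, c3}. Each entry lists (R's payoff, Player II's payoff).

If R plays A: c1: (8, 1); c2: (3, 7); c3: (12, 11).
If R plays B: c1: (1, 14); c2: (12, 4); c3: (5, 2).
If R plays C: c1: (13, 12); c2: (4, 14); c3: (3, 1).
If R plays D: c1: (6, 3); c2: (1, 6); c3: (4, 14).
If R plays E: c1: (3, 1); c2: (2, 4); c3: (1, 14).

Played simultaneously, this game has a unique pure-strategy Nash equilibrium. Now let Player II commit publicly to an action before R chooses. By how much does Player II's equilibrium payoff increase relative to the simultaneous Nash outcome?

1

Solve by backward induction (Player II leads).
- c1: R compares 8, 1, 13, 6, 3 and picks C; Player II would get 12.
- c2: R compares 3, 12, 4, 1, 2 and picks B; Player II would get 4.
- c3: R compares 12, 5, 3, 4, 1 and picks A; Player II would get 11.
Maximizing over 12, 4, 11, Player II chooses c1. Subgame-perfect outcome: (C, c1) with payoffs (13, 12).
For the simultaneous game, intersect best replies.
R's best replies: c1→C; c2→B; c3→A.
Player II's best replies: A→c3; B→c1; C→c2; D→c3; E→c3.
Only (A, c3) has each player best-responding; Nash payoffs (12, 11).
Player II's commitment gain: 12 − 11 = 1.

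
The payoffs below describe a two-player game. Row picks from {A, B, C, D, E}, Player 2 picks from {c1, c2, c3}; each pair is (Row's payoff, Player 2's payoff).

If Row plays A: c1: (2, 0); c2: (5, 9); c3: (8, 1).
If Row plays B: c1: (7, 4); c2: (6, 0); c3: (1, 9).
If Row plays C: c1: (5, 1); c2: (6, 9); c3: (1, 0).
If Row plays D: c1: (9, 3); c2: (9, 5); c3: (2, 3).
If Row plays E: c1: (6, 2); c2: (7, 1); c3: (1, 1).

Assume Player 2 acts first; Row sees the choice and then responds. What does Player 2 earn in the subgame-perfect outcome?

5

Solve by backward induction (Player 2 leads).
- c1: BR = D, leader payoff 3.
- c2: BR = D, leader payoff 5.
- c3: BR = A, leader payoff 1.
Among 3, 5, 1, the best is 5 at c2. Subgame-perfect outcome: (D, c2) with payoffs (9, 5).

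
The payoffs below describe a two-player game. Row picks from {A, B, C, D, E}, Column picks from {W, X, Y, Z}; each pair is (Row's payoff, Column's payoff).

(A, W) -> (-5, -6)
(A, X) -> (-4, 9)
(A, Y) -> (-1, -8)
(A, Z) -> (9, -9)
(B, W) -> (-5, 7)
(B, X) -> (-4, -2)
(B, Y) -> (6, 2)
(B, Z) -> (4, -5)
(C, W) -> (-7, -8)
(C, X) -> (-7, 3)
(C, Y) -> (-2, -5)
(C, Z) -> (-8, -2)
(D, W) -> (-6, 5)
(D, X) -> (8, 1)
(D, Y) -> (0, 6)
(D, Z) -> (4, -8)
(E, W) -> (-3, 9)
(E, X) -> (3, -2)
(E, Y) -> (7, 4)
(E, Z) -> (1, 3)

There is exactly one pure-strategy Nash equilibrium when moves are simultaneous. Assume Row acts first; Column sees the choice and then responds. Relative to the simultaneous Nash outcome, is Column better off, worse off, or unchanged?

Solve by backward induction (Row leads).
- A → Column plays X (best of -6, 9, -8, -9); Row gets -4.
- B → Column plays W (best of 7, -2, 2, -5); Row gets -5.
- C → Column plays X (best of -8, 3, -5, -2); Row gets -7.
- D → Column plays Y (best of 5, 1, 6, -8); Row gets 0.
- E → Column plays W (best of 9, -2, 4, 3); Row gets -3.
Among -4, -5, -7, 0, -3, the best is 0 at D. Subgame-perfect outcome: (D, Y) with payoffs (0, 6).
Under simultaneous play:
Row's best replies: W→E; X→D; Y→E; Z→A.
Column's best replies: A→X; B→W; C→X; D→Y; E→W.
The unique mutual best reply is (E, W), giving (-3, 9).
Column earns 6 sequentially versus 9 at the Nash outcome: worse off.

worse off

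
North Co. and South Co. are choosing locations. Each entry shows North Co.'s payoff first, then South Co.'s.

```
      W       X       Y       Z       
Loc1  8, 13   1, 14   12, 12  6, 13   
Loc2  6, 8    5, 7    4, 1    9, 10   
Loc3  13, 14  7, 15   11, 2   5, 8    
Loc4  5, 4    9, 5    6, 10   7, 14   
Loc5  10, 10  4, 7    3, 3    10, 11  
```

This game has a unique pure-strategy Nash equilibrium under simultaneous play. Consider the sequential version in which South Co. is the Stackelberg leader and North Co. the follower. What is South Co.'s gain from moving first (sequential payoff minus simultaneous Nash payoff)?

Work backward from North Co.'s decision.
- W → North Co. plays Loc3 (best of 8, 6, 13, 5, 10); South Co. gets 14.
- X → North Co. plays Loc4 (best of 1, 5, 7, 9, 4); South Co. gets 5.
- Y → North Co. plays Loc1 (best of 12, 4, 11, 6, 3); South Co. gets 12.
- Z → North Co. plays Loc5 (best of 6, 9, 5, 7, 10); South Co. gets 11.
Among 14, 5, 12, 11, the best is 14 at W. Subgame-perfect outcome: (Loc3, W) with payoffs (13, 14).
Now find the simultaneous Nash equilibrium.
North Co.'s best replies: W→Loc3; X→Loc4; Y→Loc1; Z→Loc5.
South Co.'s best replies: Loc1→X; Loc2→Z; Loc3→X; Loc4→Z; Loc5→Z.
Only (Loc5, Z) has each player best-responding; Nash payoffs (10, 11).
South Co.'s commitment gain: 14 − 11 = 3.

3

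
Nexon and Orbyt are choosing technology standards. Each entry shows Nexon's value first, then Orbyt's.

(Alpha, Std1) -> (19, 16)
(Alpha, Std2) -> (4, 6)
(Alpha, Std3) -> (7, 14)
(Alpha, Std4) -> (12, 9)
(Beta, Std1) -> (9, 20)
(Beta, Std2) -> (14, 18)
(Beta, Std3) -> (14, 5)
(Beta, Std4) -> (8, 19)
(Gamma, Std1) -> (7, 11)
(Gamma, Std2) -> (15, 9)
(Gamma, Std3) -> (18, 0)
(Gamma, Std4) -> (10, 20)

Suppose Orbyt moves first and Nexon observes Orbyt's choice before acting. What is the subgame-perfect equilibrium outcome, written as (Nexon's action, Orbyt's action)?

(Alpha, Std1)

Backward induction with Orbyt moving first.
- Std1: Nexon compares 19, 9, 7 and picks Alpha; Orbyt would get 16.
- Std2: Nexon compares 4, 14, 15 and picks Gamma; Orbyt would get 9.
- Std3: Nexon compares 7, 14, 18 and picks Gamma; Orbyt would get 0.
- Std4: Nexon compares 12, 8, 10 and picks Alpha; Orbyt would get 9.
Maximizing over 16, 9, 0, 9, Orbyt chooses Std1. Subgame-perfect outcome: (Alpha, Std1) with payoffs (19, 16).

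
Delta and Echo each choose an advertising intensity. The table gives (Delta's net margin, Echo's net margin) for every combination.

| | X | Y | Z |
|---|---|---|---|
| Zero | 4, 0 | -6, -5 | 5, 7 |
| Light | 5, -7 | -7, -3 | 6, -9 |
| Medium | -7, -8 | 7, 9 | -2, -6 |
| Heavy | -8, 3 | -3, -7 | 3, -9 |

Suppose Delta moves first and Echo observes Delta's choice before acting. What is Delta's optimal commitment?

Medium

Solve by backward induction (Delta leads).
- Zero: Echo compares 0, -5, 7 and picks Z; Delta would get 5.
- Light: Echo compares -7, -3, -9 and picks Y; Delta would get -7.
- Medium: Echo compares -8, 9, -6 and picks Y; Delta would get 7.
- Heavy: Echo compares 3, -7, -9 and picks X; Delta would get -8.
Maximizing over 5, -7, 7, -8, Delta chooses Medium. Subgame-perfect outcome: (Medium, Y) with payoffs (7, 9).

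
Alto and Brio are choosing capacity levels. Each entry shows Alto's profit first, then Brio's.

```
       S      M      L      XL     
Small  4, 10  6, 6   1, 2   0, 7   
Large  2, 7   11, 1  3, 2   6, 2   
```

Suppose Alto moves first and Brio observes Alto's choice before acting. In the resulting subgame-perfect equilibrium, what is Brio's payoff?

10

Backward induction with Alto moving first.
- Small: Brio compares 10, 6, 2, 7 and picks S; Alto would get 4.
- Large: Brio compares 7, 1, 2, 2 and picks S; Alto would get 2.
Among 4, 2, the best is 4 at Small. Subgame-perfect outcome: (Small, S) with payoffs (4, 10).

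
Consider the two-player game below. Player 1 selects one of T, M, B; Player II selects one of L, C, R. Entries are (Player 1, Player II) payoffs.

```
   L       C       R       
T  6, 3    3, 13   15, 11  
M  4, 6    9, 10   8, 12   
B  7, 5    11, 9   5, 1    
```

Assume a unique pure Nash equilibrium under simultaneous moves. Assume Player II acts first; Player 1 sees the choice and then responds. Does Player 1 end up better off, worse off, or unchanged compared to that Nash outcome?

better off

Solve by backward induction (Player II leads).
- L → Player 1 plays B (best of 6, 4, 7); Player II gets 5.
- C → Player 1 plays B (best of 3, 9, 11); Player II gets 9.
- R → Player 1 plays T (best of 15, 8, 5); Player II gets 11.
Maximizing over 5, 9, 11, Player II chooses R. Subgame-perfect outcome: (T, R) with payoffs (15, 11).
Now find the simultaneous Nash equilibrium.
Player 1's best replies: L→B; C→B; R→T.
Player II's best replies: T→C; M→R; B→C.
The unique mutual best reply is (B, C), giving (11, 9).
Player 1 earns 15 sequentially versus 11 at the Nash outcome: better off.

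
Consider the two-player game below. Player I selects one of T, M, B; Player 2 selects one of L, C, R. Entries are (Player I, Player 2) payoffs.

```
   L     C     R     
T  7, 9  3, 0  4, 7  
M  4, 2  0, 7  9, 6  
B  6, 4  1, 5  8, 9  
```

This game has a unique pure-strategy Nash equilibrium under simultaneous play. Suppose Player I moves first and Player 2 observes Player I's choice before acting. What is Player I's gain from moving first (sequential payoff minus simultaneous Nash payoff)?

1

Player 2 best-responds to each possible Player I move:
- T: BR = L, leader payoff 7.
- M: BR = C, leader payoff 0.
- B: BR = R, leader payoff 8.
Maximizing over 7, 0, 8, Player I chooses B. Subgame-perfect outcome: (B, R) with payoffs (8, 9).
For the simultaneous game, intersect best replies.
Player I's best replies: L→T; C→T; R→M.
Player 2's best replies: T→L; M→C; B→R.
The unique mutual best reply is (T, L), giving (7, 9).
Player I's commitment gain: 8 − 7 = 1.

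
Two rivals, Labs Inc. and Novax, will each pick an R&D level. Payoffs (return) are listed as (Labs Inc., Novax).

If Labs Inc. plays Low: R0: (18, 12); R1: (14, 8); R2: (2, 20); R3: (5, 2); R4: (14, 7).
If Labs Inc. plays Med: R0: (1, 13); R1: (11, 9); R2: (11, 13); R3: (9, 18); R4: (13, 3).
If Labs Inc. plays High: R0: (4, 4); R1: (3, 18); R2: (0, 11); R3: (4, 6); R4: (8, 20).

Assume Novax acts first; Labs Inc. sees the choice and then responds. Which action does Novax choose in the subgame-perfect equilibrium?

R3

Backward induction with Novax moving first.
- R0: BR = Low, leader payoff 12.
- R1: BR = Low, leader payoff 8.
- R2: BR = Med, leader payoff 13.
- R3: BR = Med, leader payoff 18.
- R4: BR = Low, leader payoff 7.
Maximizing over 12, 8, 13, 18, 7, Novax chooses R3. Subgame-perfect outcome: (Med, R3) with payoffs (9, 18).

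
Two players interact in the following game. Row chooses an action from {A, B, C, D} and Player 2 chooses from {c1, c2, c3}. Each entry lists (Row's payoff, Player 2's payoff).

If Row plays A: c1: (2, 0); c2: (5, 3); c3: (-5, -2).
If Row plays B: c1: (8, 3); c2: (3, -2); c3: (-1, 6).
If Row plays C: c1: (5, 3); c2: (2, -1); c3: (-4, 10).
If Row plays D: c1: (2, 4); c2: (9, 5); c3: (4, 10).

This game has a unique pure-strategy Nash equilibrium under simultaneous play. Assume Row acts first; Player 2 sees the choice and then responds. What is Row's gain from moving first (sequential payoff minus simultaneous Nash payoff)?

Solve by backward induction (Row leads).
- A: Player 2 compares 0, 3, -2 and picks c2; Row would get 5.
- B: Player 2 compares 3, -2, 6 and picks c3; Row would get -1.
- C: Player 2 compares 3, -1, 10 and picks c3; Row would get -4.
- D: Player 2 compares 4, 5, 10 and picks c3; Row would get 4.
Among 5, -1, -4, 4, the best is 5 at A. Subgame-perfect outcome: (A, c2) with payoffs (5, 3).
Now find the simultaneous Nash equilibrium.
Row's best replies: c1→B; c2→D; c3→D.
Player 2's best replies: A→c2; B→c3; C→c3; D→c3.
The unique mutual best reply is (D, c3), giving (4, 10).
Row's commitment gain: 5 − 4 = 1.

1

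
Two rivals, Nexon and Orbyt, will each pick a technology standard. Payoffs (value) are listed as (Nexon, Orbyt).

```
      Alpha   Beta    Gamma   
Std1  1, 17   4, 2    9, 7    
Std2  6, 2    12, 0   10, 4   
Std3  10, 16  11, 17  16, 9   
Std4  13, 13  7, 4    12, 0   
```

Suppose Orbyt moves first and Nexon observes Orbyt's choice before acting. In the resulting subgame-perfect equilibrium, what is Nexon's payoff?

Solve by backward induction (Orbyt leads).
- Alpha: Nexon compares 1, 6, 10, 13 and picks Std4; Orbyt would get 13.
- Beta: Nexon compares 4, 12, 11, 7 and picks Std2; Orbyt would get 0.
- Gamma: Nexon compares 9, 10, 16, 12 and picks Std3; Orbyt would get 9.
Orbyt's induced payoffs are 13, 0, 9, so Orbyt commits to Alpha. Subgame-perfect outcome: (Std4, Alpha) with payoffs (13, 13).

13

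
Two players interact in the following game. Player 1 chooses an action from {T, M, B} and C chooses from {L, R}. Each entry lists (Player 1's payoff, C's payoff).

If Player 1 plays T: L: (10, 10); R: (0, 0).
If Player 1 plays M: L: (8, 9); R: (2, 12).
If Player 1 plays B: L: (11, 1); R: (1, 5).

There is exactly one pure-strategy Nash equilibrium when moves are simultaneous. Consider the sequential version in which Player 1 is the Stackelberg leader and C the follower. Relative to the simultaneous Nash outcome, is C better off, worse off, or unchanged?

worse off

C best-responds to each possible Player 1 move:
- T: BR = L, leader payoff 10.
- M: BR = R, leader payoff 2.
- B: BR = R, leader payoff 1.
Player 1's induced payoffs are 10, 2, 1, so Player 1 commits to T. Subgame-perfect outcome: (T, L) with payoffs (10, 10).
For the simultaneous game, intersect best replies.
Player 1's best replies: L→B; R→M.
C's best replies: T→L; M→R; B→R.
The unique mutual best reply is (M, R), giving (2, 12).
C earns 10 sequentially versus 12 at the Nash outcome: worse off.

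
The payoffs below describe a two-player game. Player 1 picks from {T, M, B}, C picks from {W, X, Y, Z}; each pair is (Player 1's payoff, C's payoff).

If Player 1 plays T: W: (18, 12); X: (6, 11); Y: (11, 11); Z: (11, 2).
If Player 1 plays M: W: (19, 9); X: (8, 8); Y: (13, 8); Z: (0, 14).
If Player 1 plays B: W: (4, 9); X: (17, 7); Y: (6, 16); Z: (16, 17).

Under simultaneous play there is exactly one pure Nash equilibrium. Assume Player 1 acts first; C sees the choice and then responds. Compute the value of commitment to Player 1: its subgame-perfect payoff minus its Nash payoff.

2

Solve by backward induction (Player 1 leads).
- T → C plays W (best of 12, 11, 11, 2); Player 1 gets 18.
- M → C plays Z (best of 9, 8, 8, 14); Player 1 gets 0.
- B → C plays Z (best of 9, 7, 16, 17); Player 1 gets 16.
Maximizing over 18, 0, 16, Player 1 chooses T. Subgame-perfect outcome: (T, W) with payoffs (18, 12).
Now find the simultaneous Nash equilibrium.
Player 1's best replies: W→M; X→B; Y→M; Z→B.
C's best replies: T→W; M→Z; B→Z.
Only (B, Z) has each player best-responding; Nash payoffs (16, 17).
Player 1's commitment gain: 18 − 16 = 2.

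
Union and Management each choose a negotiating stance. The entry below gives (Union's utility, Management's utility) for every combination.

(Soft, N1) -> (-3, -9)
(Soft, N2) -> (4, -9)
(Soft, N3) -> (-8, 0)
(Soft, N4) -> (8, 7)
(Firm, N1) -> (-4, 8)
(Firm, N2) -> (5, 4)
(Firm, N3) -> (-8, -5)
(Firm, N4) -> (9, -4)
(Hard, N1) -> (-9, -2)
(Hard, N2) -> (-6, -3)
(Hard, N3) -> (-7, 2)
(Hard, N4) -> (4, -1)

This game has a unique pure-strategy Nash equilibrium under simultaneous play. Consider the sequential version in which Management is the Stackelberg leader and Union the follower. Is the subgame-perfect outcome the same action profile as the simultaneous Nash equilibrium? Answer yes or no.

no

Work backward from Union's decision.
- N1 → Union plays Soft (best of -3, -4, -9); Management gets -9.
- N2 → Union plays Firm (best of 4, 5, -6); Management gets 4.
- N3 → Union plays Hard (best of -8, -8, -7); Management gets 2.
- N4 → Union plays Firm (best of 8, 9, 4); Management gets -4.
Maximizing over -9, 4, 2, -4, Management chooses N2. Subgame-perfect outcome: (Firm, N2) with payoffs (5, 4).
Under simultaneous play:
Union's best replies: N1→Soft; N2→Firm; N3→Hard; N4→Firm.
Management's best replies: Soft→N4; Firm→N1; Hard→N3.
Only (Hard, N3) has each player best-responding; Nash payoffs (-7, 2).
Sequential outcome (Firm, N2) differs from the Nash profile (Hard, N3).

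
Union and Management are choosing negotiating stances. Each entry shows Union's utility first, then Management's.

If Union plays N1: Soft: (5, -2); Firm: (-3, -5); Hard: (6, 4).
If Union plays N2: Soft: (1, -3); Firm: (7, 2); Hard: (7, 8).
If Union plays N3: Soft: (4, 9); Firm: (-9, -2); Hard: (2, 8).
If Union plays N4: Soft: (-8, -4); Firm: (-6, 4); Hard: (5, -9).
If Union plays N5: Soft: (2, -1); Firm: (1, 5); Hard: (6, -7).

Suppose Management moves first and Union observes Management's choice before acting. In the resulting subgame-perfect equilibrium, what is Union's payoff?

Backward induction with Management moving first.
- Soft: Union compares 5, 1, 4, -8, 2 and picks N1; Management would get -2.
- Firm: Union compares -3, 7, -9, -6, 1 and picks N2; Management would get 2.
- Hard: Union compares 6, 7, 2, 5, 6 and picks N2; Management would get 8.
Among -2, 2, 8, the best is 8 at Hard. Subgame-perfect outcome: (N2, Hard) with payoffs (7, 8).

7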